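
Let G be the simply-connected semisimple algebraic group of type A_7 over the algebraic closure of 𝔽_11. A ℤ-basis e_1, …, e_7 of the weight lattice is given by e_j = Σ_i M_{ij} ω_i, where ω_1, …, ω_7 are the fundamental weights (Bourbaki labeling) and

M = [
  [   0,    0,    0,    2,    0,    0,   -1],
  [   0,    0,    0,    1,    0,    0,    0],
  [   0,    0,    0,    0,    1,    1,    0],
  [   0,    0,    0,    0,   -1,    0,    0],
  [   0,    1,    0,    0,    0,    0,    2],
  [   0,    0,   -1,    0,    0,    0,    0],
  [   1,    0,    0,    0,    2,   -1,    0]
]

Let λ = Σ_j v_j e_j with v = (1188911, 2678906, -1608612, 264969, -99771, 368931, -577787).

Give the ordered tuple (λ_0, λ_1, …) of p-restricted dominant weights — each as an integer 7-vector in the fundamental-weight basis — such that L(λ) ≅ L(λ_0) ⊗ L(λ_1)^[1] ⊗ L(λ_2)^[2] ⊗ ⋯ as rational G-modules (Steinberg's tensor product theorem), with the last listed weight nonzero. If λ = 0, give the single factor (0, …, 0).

((3, 1, 1, 1, 8, 5, 5), (8, 9, 5, 6, 5, 3, 6), (2, 0, 2, 10, 5, 6, 1), (7, 1, 4, 8, 0, 9, 4), (9, 7, 7, 6, 5, 10, 9), (6, 1, 1, 0, 9, 9, 3))

Change of basis e → ω: c = M·v where v = (1188911, 2678906, -1608612, 264969, -99771, 368931, -577787):
  c_1 = 0*1188911 + 0*2678906 + 0*-1608612 + 2*264969 + 0*-99771 + 0*368931 + -1*-577787 = 1107725
  c_2 = 0*1188911 + 0*2678906 + 0*-1608612 + 1*264969 + 0*-99771 + 0*368931 + 0*-577787 = 264969
  c_3 = 0*1188911 + 0*2678906 + 0*-1608612 + 0*264969 + 1*-99771 + 1*368931 + 0*-577787 = 269160
  c_4 = 0*1188911 + 0*2678906 + 0*-1608612 + 0*264969 + -1*-99771 + 0*368931 + 0*-577787 = 99771
  c_5 = 0*1188911 + 1*2678906 + 0*-1608612 + 0*264969 + 0*-99771 + 0*368931 + 2*-577787 = 1523332
  c_6 = 0*1188911 + 0*2678906 + -1*-1608612 + 0*264969 + 0*-99771 + 0*368931 + 0*-577787 = 1608612
  c_7 = 1*1188911 + 0*2678906 + 0*-1608612 + 0*264969 + 2*-99771 + -1*368931 + 0*-577787 = 620438
Writing each c_i in base p = 11:
  c_1 = 1107725 = 3·11^0 + 8·11^1 + 2·11^2 + 7·11^3 + 9·11^4 + 6·11^5
  c_2 = 264969 = 1·11^0 + 9·11^1 + 0·11^2 + 1·11^3 + 7·11^4 + 1·11^5
  c_3 = 269160 = 1·11^0 + 5·11^1 + 2·11^2 + 4·11^3 + 7·11^4 + 1·11^5
  c_4 = 99771 = 1·11^0 + 6·11^1 + 10·11^2 + 8·11^3 + 6·11^4
  c_5 = 1523332 = 8·11^0 + 5·11^1 + 5·11^2 + 0·11^3 + 5·11^4 + 9·11^5
  c_6 = 1608612 = 5·11^0 + 3·11^1 + 6·11^2 + 9·11^3 + 10·11^4 + 9·11^5
  c_7 = 620438 = 5·11^0 + 6·11^1 + 1·11^2 + 4·11^3 + 9·11^4 + 3·11^5
Factor λ_0 = (3, 1, 1, 1, 8, 5, 5)
Factor λ_1 = (8, 9, 5, 6, 5, 3, 6)
Factor λ_2 = (2, 0, 2, 10, 5, 6, 1)
Factor λ_3 = (7, 1, 4, 8, 0, 9, 4)
Factor λ_4 = (9, 7, 7, 6, 5, 10, 9)
Factor λ_5 = (6, 1, 1, 0, 9, 9, 3)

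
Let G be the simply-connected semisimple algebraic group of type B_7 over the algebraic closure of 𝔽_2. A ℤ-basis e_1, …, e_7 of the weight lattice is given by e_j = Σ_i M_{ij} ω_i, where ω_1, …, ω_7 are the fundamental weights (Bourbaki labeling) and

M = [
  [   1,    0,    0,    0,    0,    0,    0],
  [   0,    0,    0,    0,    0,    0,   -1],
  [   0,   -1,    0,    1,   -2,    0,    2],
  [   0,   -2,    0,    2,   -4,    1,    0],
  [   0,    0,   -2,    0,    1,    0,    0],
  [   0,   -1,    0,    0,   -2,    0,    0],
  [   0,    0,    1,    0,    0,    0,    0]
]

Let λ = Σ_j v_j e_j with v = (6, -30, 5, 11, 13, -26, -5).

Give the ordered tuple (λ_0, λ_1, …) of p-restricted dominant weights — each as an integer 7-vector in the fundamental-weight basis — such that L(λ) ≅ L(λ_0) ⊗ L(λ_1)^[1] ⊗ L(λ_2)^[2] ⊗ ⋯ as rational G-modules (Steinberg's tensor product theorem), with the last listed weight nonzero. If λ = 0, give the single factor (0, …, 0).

In the fundamental-weight basis, λ has coordinates c = M·v (v = (6, -30, 5, 11, 13, -26, -5)):
  c_1 = 1·6 + (0)·(-30) + 0·5 + 0·11 + 0·13 + (0)·(-26) + (0)·(-5) = 6
  c_2 = 0·6 + (0)·(-30) + 0·5 + 0·11 + 0·13 + (0)·(-26) + (-1)·(-5) = 5
  c_3 = 0·6 + (-1)·(-30) + 0·5 + 1·11 + (-2)·(13) + (0)·(-26) + (2)·(-5) = 5
  c_4 = 0·6 + (-2)·(-30) + 0·5 + 2·11 + (-4)·(13) + (1)·(-26) + (0)·(-5) = 4
  c_5 = 0·6 + (0)·(-30) + (-2)·(5) + 0·11 + 1·13 + (0)·(-26) + (0)·(-5) = 3
  c_6 = 0·6 + (-1)·(-30) + 0·5 + 0·11 + (-2)·(13) + (0)·(-26) + (0)·(-5) = 4
  c_7 = 0·6 + (0)·(-30) + 1·5 + 0·11 + 0·13 + (0)·(-26) + (0)·(-5) = 5
Expand coordinatewise in base 2:
  c_1 = 6 = 0·2^0 + 1·2^1 + 1·2^2
  c_2 = 5 = 1·2^0 + 0·2^1 + 1·2^2
  c_3 = 5 = 1·2^0 + 0·2^1 + 1·2^2
  c_4 = 4 = 0·2^0 + 0·2^1 + 1·2^2
  c_5 = 3 = 1·2^0 + 1·2^1
  c_6 = 4 = 0·2^0 + 0·2^1 + 1·2^2
  c_7 = 5 = 1·2^0 + 0·2^1 + 1·2^2
p-restricted factor λ_0 = (0, 1, 1, 0, 1, 0, 1)
p-restricted factor λ_1 = (1, 0, 0, 0, 1, 0, 0)
p-restricted factor λ_2 = (1, 1, 1, 1, 0, 1, 1)

((0, 1, 1, 0, 1, 0, 1), (1, 0, 0, 0, 1, 0, 0), (1, 1, 1, 1, 0, 1, 1))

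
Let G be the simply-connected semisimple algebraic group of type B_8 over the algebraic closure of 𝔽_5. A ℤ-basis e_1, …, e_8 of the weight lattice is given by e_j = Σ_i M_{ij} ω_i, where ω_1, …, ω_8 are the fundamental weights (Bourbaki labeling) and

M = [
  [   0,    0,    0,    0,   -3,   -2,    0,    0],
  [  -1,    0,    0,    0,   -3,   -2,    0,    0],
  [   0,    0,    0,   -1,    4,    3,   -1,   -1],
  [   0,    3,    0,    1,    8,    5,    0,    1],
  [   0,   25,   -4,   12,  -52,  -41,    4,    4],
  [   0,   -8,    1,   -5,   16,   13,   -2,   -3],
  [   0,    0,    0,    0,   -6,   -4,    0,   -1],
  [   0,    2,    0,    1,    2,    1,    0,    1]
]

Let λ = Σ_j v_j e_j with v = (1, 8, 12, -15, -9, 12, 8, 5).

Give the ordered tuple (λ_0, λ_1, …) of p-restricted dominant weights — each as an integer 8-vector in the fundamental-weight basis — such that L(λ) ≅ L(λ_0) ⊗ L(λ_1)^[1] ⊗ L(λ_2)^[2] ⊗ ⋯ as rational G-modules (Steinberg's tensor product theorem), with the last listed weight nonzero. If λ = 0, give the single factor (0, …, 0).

((3, 2, 2, 2, 0, 4, 1, 0),)

ω-coordinates c = M·v, v = (1, 8, 12, -15, -9, 12, 8, 5):
  c_1 = 0·1 + 0·8 + 0·12 + (0)·(-15) + (-3)·(-9) + (-2)·(12) + 0·8 + 0·5 = 3
  c_2 = (-1)·(1) + 0·8 + 0·12 + (0)·(-15) + (-3)·(-9) + (-2)·(12) + 0·8 + 0·5 = 2
  c_3 = 0·1 + 0·8 + 0·12 + (-1)·(-15) + (4)·(-9) + 3·12 + (-1)·(8) + (-1)·(5) = 2
  c_4 = 0·1 + 3·8 + 0·12 + (1)·(-15) + (8)·(-9) + 5·12 + 0·8 + 1·5 = 2
  c_5 = 0·1 + 25·8 + (-4)·(12) + (12)·(-15) + (-52)·(-9) + (-41)·(12) + 4·8 + 4·5 = 0
  c_6 = 0·1 + (-8)·(8) + 1·12 + (-5)·(-15) + (16)·(-9) + 13·12 + (-2)·(8) + (-3)·(5) = 4
  c_7 = 0·1 + 0·8 + 0·12 + (0)·(-15) + (-6)·(-9) + (-4)·(12) + 0·8 + (-1)·(5) = 1
  c_8 = 0·1 + 2·8 + 0·12 + (1)·(-15) + (2)·(-9) + 1·12 + 0·8 + 1·5 = 0
p = 5; digits c_i = Σ_j d_{ij}·5^j, 0 ≤ d_{ij} < 5:
  c_1 = 3 = 3·5^0
  c_2 = 2 = 2·5^0
  c_3 = 2 = 2·5^0
  c_4 = 2 = 2·5^0
  c_5 = 0
  c_6 = 4 = 4·5^0
  c_7 = 1 = 1·5^0
  c_8 = 0
p-restricted factor λ_0 = (3, 2, 2, 2, 0, 4, 1, 0)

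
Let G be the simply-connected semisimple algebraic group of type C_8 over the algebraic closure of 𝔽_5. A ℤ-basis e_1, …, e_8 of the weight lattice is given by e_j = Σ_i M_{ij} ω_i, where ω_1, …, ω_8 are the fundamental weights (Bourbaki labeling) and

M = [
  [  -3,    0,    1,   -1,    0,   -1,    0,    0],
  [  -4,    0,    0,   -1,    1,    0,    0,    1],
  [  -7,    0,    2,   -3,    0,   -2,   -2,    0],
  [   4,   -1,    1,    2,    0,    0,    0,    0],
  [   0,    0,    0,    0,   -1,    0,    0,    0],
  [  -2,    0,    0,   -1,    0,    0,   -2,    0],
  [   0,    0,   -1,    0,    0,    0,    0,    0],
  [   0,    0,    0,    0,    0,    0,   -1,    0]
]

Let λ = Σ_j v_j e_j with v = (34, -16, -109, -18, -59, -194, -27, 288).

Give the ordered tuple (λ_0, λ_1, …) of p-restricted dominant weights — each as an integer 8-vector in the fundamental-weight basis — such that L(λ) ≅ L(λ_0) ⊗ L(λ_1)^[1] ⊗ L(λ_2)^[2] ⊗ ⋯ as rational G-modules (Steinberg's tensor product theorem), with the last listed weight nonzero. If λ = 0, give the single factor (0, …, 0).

((1, 1, 0, 2, 4, 4, 4, 2), (0, 2, 3, 1, 1, 0, 1, 0), (0, 4, 1, 0, 2, 0, 4, 1))

ω-coordinates c = M·v, v = (34, -16, -109, -18, -59, -194, -27, 288):
  c_1 = (-3)·(34) + (0)·(-16) + (1)·(-109) + (-1)·(-18) + (0)·(-59) + (-1)·(-194) + (0)·(-27) + (0)·(288) = 1
  c_2 = (-4)·(34) + (0)·(-16) + (0)·(-109) + (-1)·(-18) + (1)·(-59) + (0)·(-194) + (0)·(-27) + (1)·(288) = 111
  c_3 = (-7)·(34) + (0)·(-16) + (2)·(-109) + (-3)·(-18) + (0)·(-59) + (-2)·(-194) + (-2)·(-27) + (0)·(288) = 40
  c_4 = (4)·(34) + (-1)·(-16) + (1)·(-109) + (2)·(-18) + (0)·(-59) + (0)·(-194) + (0)·(-27) + (0)·(288) = 7
  c_5 = (0)·(34) + (0)·(-16) + (0)·(-109) + (0)·(-18) + (-1)·(-59) + (0)·(-194) + (0)·(-27) + (0)·(288) = 59
  c_6 = (-2)·(34) + (0)·(-16) + (0)·(-109) + (-1)·(-18) + (0)·(-59) + (0)·(-194) + (-2)·(-27) + (0)·(288) = 4
  c_7 = (0)·(34) + (0)·(-16) + (-1)·(-109) + (0)·(-18) + (0)·(-59) + (0)·(-194) + (0)·(-27) + (0)·(288) = 109
  c_8 = (0)·(34) + (0)·(-16) + (0)·(-109) + (0)·(-18) + (0)·(-59) + (0)·(-194) + (-1)·(-27) + (0)·(288) = 27
Writing each c_i in base p = 5:
  c_1 = 1 = 1·5^0
  c_2 = 111 = 1·5^0 + 2·5^1 + 4·5^2
  c_3 = 40 = 0·5^0 + 3·5^1 + 1·5^2
  c_4 = 7 = 2·5^0 + 1·5^1
  c_5 = 59 = 4·5^0 + 1·5^1 + 2·5^2
  c_6 = 4 = 4·5^0
  c_7 = 109 = 4·5^0 + 1·5^1 + 4·5^2
  c_8 = 27 = 2·5^0 + 0·5^1 + 1·5^2
p-restricted factor λ_0 = (1, 1, 0, 2, 4, 4, 4, 2)
p-restricted factor λ_1 = (0, 2, 3, 1, 1, 0, 1, 0)
p-restricted factor λ_2 = (0, 4, 1, 0, 2, 0, 4, 1)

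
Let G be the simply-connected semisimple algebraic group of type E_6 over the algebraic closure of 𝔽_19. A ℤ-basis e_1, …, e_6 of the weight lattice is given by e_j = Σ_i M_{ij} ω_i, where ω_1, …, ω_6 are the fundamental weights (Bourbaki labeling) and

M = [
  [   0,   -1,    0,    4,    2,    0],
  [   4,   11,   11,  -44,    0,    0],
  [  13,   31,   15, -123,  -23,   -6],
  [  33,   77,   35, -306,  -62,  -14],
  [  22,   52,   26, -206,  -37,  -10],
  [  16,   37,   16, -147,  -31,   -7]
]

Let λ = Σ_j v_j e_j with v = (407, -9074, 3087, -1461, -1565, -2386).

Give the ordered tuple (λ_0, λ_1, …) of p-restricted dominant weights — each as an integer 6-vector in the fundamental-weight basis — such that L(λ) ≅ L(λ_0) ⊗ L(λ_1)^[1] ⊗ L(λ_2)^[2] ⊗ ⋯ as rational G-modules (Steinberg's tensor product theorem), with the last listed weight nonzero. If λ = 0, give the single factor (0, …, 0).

ω-coordinates c = M·v, v = (407, -9074, 3087, -1461, -1565, -2386):
  c_1 = 0·407 + (-1)·(-9074) + 0·3087 + (4)·(-1461) + (2)·(-1565) + (0)·(-2386) = 100
  c_2 = 4·407 + (11)·(-9074) + 11·3087 + (-44)·(-1461) + (0)·(-1565) + (0)·(-2386) = 55
  c_3 = 13·407 + (31)·(-9074) + 15·3087 + (-123)·(-1461) + (-23)·(-1565) + (-6)·(-2386) = 316
  c_4 = 33·407 + (77)·(-9074) + 35·3087 + (-306)·(-1461) + (-62)·(-1565) + (-14)·(-2386) = 278
  c_5 = 22·407 + (52)·(-9074) + 26·3087 + (-206)·(-1461) + (-37)·(-1565) + (-10)·(-2386) = 99
  c_6 = 16·407 + (37)·(-9074) + 16·3087 + (-147)·(-1461) + (-31)·(-1565) + (-7)·(-2386) = 150
Writing each c_i in base p = 19:
  c_1 = 100 = 5·19^0 + 5·19^1
  c_2 = 55 = 17·19^0 + 2·19^1
  c_3 = 316 = 12·19^0 + 16·19^1
  c_4 = 278 = 12·19^0 + 14·19^1
  c_5 = 99 = 4·19^0 + 5·19^1
  c_6 = 150 = 17·19^0 + 7·19^1
Factor λ_0 = (5, 17, 12, 12, 4, 17)
Factor λ_1 = (5, 2, 16, 14, 5, 7)

((5, 17, 12, 12, 4, 17), (5, 2, 16, 14, 5, 7))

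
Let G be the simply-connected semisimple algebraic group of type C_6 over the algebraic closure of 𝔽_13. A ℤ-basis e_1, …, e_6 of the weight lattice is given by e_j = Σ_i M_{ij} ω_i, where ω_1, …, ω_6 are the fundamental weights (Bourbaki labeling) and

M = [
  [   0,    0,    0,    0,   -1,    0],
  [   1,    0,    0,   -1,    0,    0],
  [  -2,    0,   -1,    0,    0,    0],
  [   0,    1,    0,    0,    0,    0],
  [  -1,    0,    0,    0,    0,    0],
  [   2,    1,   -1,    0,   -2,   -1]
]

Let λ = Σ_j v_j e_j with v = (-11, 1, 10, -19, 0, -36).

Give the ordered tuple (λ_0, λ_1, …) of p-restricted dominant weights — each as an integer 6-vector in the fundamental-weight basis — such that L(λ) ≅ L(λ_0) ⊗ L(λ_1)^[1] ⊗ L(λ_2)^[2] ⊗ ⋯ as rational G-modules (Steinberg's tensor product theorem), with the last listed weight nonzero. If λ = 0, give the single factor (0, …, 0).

((0, 8, 12, 1, 11, 5),)

Change of basis e → ω: c = M·v where v = (-11, 1, 10, -19, 0, -36):
  c_1 = (0)·(-11) + (0)·(1) + (0)·(10) + (0)·(-19) + (-1)·(0) + (0)·(-36) = 0
  c_2 = (1)·(-11) + (0)·(1) + (0)·(10) + (-1)·(-19) + (0)·(0) + (0)·(-36) = 8
  c_3 = (-2)·(-11) + (0)·(1) + (-1)·(10) + (0)·(-19) + (0)·(0) + (0)·(-36) = 12
  c_4 = (0)·(-11) + (1)·(1) + (0)·(10) + (0)·(-19) + (0)·(0) + (0)·(-36) = 1
  c_5 = (-1)·(-11) + (0)·(1) + (0)·(10) + (0)·(-19) + (0)·(0) + (0)·(-36) = 11
  c_6 = (2)·(-11) + (1)·(1) + (-1)·(10) + (0)·(-19) + (-2)·(0) + (-1)·(-36) = 5
p = 13; digits c_i = Σ_j d_{ij}·13^j, 0 ≤ d_{ij} < 13:
  c_1 = 0
  c_2 = 8 = 8·13^0
  c_3 = 12 = 12·13^0
  c_4 = 1 = 1·13^0
  c_5 = 11 = 11·13^0
  c_6 = 5 = 5·13^0
Factor λ_0 = (0, 8, 12, 1, 11, 5)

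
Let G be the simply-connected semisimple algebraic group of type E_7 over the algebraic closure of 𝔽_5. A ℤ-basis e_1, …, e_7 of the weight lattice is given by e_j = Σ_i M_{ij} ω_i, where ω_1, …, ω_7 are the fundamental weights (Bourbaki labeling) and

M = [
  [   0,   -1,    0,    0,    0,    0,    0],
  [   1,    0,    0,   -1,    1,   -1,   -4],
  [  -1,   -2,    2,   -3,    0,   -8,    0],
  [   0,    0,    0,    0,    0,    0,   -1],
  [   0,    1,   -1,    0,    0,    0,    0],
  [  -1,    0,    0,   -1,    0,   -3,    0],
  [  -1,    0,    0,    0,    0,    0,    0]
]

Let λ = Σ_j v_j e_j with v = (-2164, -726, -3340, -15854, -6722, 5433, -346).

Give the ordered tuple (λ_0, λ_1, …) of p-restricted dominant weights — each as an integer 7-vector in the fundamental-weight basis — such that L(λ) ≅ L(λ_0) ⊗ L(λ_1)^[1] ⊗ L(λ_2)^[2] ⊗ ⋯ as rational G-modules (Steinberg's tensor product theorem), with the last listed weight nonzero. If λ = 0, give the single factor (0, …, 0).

In the fundamental-weight basis, λ has coordinates c = M·v (v = (-2164, -726, -3340, -15854, -6722, 5433, -346)):
  c_1 = (0)·(-2164) + (-1)·(-726) + (0)·(-3340) + (0)·(-15854) + (0)·(-6722) + (0)·(5433) + (0)·(-346) = 726
  c_2 = (1)·(-2164) + (0)·(-726) + (0)·(-3340) + (-1)·(-15854) + (1)·(-6722) + (-1)·(5433) + (-4)·(-346) = 2919
  c_3 = (-1)·(-2164) + (-2)·(-726) + (2)·(-3340) + (-3)·(-15854) + (0)·(-6722) + (-8)·(5433) + (0)·(-346) = 1034
  c_4 = (0)·(-2164) + (0)·(-726) + (0)·(-3340) + (0)·(-15854) + (0)·(-6722) + (0)·(5433) + (-1)·(-346) = 346
  c_5 = (0)·(-2164) + (1)·(-726) + (-1)·(-3340) + (0)·(-15854) + (0)·(-6722) + (0)·(5433) + (0)·(-346) = 2614
  c_6 = (-1)·(-2164) + (0)·(-726) + (0)·(-3340) + (-1)·(-15854) + (0)·(-6722) + (-3)·(5433) + (0)·(-346) = 1719
  c_7 = (-1)·(-2164) + (0)·(-726) + (0)·(-3340) + (0)·(-15854) + (0)·(-6722) + (0)·(5433) + (0)·(-346) = 2164
Writing each c_i in base p = 5:
  c_1 = 726 = 1·5^0 + 0·5^1 + 4·5^2 + 0·5^3 + 1·5^4
  c_2 = 2919 = 4·5^0 + 3·5^1 + 1·5^2 + 3·5^3 + 4·5^4
  c_3 = 1034 = 4·5^0 + 1·5^1 + 1·5^2 + 3·5^3 + 1·5^4
  c_4 = 346 = 1·5^0 + 4·5^1 + 3·5^2 + 2·5^3
  c_5 = 2614 = 4·5^0 + 2·5^1 + 4·5^2 + 0·5^3 + 4·5^4
  c_6 = 1719 = 4·5^0 + 3·5^1 + 3·5^2 + 3·5^3 + 2·5^4
  c_7 = 2164 = 4·5^0 + 2·5^1 + 1·5^2 + 2·5^3 + 3·5^4
p-restricted factor λ_0 = (1, 4, 4, 1, 4, 4, 4)
p-restricted factor λ_1 = (0, 3, 1, 4, 2, 3, 2)
p-restricted factor λ_2 = (4, 1, 1, 3, 4, 3, 1)
p-restricted factor λ_3 = (0, 3, 3, 2, 0, 3, 2)
p-restricted factor λ_4 = (1, 4, 1, 0, 4, 2, 3)

((1, 4, 4, 1, 4, 4, 4), (0, 3, 1, 4, 2, 3, 2), (4, 1, 1, 3, 4, 3, 1), (0, 3, 3, 2, 0, 3, 2), (1, 4, 1, 0, 4, 2, 3))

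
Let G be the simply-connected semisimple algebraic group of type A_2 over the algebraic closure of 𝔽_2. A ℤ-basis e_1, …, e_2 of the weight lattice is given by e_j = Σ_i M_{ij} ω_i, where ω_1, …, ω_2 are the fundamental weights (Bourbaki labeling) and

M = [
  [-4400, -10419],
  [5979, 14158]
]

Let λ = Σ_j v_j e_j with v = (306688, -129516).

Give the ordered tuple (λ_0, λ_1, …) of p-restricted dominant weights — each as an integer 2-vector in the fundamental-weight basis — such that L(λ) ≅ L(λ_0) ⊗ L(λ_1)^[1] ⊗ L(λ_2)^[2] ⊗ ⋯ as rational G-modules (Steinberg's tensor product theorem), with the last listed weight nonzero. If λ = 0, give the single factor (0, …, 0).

In the fundamental-weight basis, λ has coordinates c = M·v (v = (306688, -129516)):
  c_1 = (-4400)·(306688) + (-10419)·(-129516) = 4
  c_2 = (5979)·(306688) + (14158)·(-129516) = 24
Writing each c_i in base p = 2:
  c_1 = 4 = 0·2^0 + 0·2^1 + 1·2^2
  c_2 = 24 = 0·2^0 + 0·2^1 + 0·2^2 + 1·2^3 + 1·2^4
λ_0 = (0, 0)
λ_1 = (0, 0)
λ_2 = (1, 0)
λ_3 = (0, 1)
λ_4 = (0, 1)

((0, 0), (0, 0), (1, 0), (0, 1), (0, 1))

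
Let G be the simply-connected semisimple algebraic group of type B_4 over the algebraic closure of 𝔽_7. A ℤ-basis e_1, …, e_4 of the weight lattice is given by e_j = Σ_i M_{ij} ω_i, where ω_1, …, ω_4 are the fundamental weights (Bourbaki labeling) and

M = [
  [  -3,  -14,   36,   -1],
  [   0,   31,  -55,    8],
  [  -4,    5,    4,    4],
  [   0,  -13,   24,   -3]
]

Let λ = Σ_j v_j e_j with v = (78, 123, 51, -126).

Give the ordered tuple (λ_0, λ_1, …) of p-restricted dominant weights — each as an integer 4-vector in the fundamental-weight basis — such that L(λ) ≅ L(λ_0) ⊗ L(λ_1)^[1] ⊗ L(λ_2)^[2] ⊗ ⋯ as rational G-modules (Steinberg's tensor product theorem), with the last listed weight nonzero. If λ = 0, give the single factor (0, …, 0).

((6, 0, 3, 3),)

Converting to the ω-basis (c_i = row i of M dotted with v = (78, 123, 51, -126)):
  c_1 = -3*78 + -14*123 + 36*51 + -1*-126 = 6
  c_2 = 0*78 + 31*123 + -55*51 + 8*-126 = 0
  c_3 = -4*78 + 5*123 + 4*51 + 4*-126 = 3
  c_4 = 0*78 + -13*123 + 24*51 + -3*-126 = 3
Base-7 expansion of each c_i:
  c_1 = 6 = 6·7^0
  c_2 = 0
  c_3 = 3 = 3·7^0
  c_4 = 3 = 3·7^0
λ_0 = (6, 0, 3, 3)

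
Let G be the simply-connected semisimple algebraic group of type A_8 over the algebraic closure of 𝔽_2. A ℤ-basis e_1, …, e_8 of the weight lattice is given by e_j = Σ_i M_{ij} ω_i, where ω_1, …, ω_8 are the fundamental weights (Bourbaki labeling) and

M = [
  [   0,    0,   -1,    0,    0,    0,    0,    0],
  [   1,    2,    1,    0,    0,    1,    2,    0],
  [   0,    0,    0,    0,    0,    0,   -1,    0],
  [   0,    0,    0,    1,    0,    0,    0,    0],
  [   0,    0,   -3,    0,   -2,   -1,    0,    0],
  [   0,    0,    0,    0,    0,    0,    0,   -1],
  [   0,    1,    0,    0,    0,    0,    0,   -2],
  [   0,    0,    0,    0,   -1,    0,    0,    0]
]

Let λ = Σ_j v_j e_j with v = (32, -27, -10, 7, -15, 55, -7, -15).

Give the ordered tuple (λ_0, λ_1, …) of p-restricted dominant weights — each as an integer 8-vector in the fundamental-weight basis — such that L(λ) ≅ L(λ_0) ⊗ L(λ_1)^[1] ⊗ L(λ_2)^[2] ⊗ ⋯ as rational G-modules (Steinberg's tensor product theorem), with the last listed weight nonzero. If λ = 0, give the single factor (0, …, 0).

Converting to the ω-basis (c_i = row i of M dotted with v = (32, -27, -10, 7, -15, 55, -7, -15)):
  c_1 = 0*32 + 0*-27 + -1*-10 + 0*7 + 0*-15 + 0*55 + 0*-7 + 0*-15 = 10
  c_2 = 1*32 + 2*-27 + 1*-10 + 0*7 + 0*-15 + 1*55 + 2*-7 + 0*-15 = 9
  c_3 = 0*32 + 0*-27 + 0*-10 + 0*7 + 0*-15 + 0*55 + -1*-7 + 0*-15 = 7
  c_4 = 0*32 + 0*-27 + 0*-10 + 1*7 + 0*-15 + 0*55 + 0*-7 + 0*-15 = 7
  c_5 = 0*32 + 0*-27 + -3*-10 + 0*7 + -2*-15 + -1*55 + 0*-7 + 0*-15 = 5
  c_6 = 0*32 + 0*-27 + 0*-10 + 0*7 + 0*-15 + 0*55 + 0*-7 + -1*-15 = 15
  c_7 = 0*32 + 1*-27 + 0*-10 + 0*7 + 0*-15 + 0*55 + 0*-7 + -2*-15 = 3
  c_8 = 0*32 + 0*-27 + 0*-10 + 0*7 + -1*-15 + 0*55 + 0*-7 + 0*-15 = 15
Writing each c_i in base p = 2:
  c_1 = 10 = 0·2^0 + 1·2^1 + 0·2^2 + 1·2^3
  c_2 = 9 = 1·2^0 + 0·2^1 + 0·2^2 + 1·2^3
  c_3 = 7 = 1·2^0 + 1·2^1 + 1·2^2
  c_4 = 7 = 1·2^0 + 1·2^1 + 1·2^2
  c_5 = 5 = 1·2^0 + 0·2^1 + 1·2^2
  c_6 = 15 = 1·2^0 + 1·2^1 + 1·2^2 + 1·2^3
  c_7 = 3 = 1·2^0 + 1·2^1
  c_8 = 15 = 1·2^0 + 1·2^1 + 1·2^2 + 1·2^3
Factor λ_0 = (0, 1, 1, 1, 1, 1, 1, 1)
Factor λ_1 = (1, 0, 1, 1, 0, 1, 1, 1)
Factor λ_2 = (0, 0, 1, 1, 1, 1, 0, 1)
Factor λ_3 = (1, 1, 0, 0, 0, 1, 0, 1)

((0, 1, 1, 1, 1, 1, 1, 1), (1, 0, 1, 1, 0, 1, 1, 1), (0, 0, 1, 1, 1, 1, 0, 1), (1, 1, 0, 0, 0, 1, 0, 1))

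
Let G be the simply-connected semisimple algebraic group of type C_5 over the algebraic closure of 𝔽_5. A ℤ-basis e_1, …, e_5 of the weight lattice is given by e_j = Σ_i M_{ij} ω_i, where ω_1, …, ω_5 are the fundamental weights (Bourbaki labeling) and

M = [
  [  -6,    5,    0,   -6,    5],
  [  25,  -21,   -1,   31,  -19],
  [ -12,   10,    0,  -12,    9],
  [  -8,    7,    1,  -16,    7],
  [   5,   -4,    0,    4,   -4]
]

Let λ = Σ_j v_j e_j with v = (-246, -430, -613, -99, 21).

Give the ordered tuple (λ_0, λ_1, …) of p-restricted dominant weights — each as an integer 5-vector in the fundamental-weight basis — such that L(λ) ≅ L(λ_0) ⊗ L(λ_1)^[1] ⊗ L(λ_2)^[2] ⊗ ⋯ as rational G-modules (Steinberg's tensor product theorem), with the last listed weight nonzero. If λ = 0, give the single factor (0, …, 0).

Converting to the ω-basis (c_i = row i of M dotted with v = (-246, -430, -613, -99, 21)):
  c_1 = -6*-246 + 5*-430 + 0*-613 + -6*-99 + 5*21 = 25
  c_2 = 25*-246 + -21*-430 + -1*-613 + 31*-99 + -19*21 = 25
  c_3 = -12*-246 + 10*-430 + 0*-613 + -12*-99 + 9*21 = 29
  c_4 = -8*-246 + 7*-430 + 1*-613 + -16*-99 + 7*21 = 76
  c_5 = 5*-246 + -4*-430 + 0*-613 + 4*-99 + -4*21 = 10
Writing each c_i in base p = 5:
  c_1 = 25 = 0·5^0 + 0·5^1 + 1·5^2
  c_2 = 25 = 0·5^0 + 0·5^1 + 1·5^2
  c_3 = 29 = 4·5^0 + 0·5^1 + 1·5^2
  c_4 = 76 = 1·5^0 + 0·5^1 + 3·5^2
  c_5 = 10 = 0·5^0 + 2·5^1
λ_0 = (0, 0, 4, 1, 0)
λ_1 = (0, 0, 0, 0, 2)
λ_2 = (1, 1, 1, 3, 0)

((0, 0, 4, 1, 0), (0, 0, 0, 0, 2), (1, 1, 1, 3, 0))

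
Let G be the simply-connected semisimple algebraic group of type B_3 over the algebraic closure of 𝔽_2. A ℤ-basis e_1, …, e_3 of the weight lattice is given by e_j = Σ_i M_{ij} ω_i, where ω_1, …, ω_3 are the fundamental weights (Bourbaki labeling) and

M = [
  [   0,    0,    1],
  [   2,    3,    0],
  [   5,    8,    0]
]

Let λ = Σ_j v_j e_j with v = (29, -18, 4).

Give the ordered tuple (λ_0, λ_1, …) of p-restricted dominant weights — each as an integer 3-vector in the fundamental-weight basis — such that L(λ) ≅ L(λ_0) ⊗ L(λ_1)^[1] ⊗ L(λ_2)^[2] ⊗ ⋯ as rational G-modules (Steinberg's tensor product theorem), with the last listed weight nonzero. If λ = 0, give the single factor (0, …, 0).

((0, 0, 1), (0, 0, 0), (1, 1, 0))

Compute c_i = Σ_j M_{ij} v_j with v = (29, -18, 4):
  c_1 = 0·29 + (0)·(-18) + 1·4 = 4
  c_2 = 2·29 + (3)·(-18) + 0·4 = 4
  c_3 = 5·29 + (8)·(-18) + 0·4 = 1
p = 2; digits c_i = Σ_j d_{ij}·2^j, 0 ≤ d_{ij} < 2:
  c_1 = 4 = 0·2^0 + 0·2^1 + 1·2^2
  c_2 = 4 = 0·2^0 + 0·2^1 + 1·2^2
  c_3 = 1 = 1·2^0
Factor λ_0 = (0, 0, 1)
Factor λ_1 = (0, 0, 0)
Factor λ_2 = (1, 1, 0)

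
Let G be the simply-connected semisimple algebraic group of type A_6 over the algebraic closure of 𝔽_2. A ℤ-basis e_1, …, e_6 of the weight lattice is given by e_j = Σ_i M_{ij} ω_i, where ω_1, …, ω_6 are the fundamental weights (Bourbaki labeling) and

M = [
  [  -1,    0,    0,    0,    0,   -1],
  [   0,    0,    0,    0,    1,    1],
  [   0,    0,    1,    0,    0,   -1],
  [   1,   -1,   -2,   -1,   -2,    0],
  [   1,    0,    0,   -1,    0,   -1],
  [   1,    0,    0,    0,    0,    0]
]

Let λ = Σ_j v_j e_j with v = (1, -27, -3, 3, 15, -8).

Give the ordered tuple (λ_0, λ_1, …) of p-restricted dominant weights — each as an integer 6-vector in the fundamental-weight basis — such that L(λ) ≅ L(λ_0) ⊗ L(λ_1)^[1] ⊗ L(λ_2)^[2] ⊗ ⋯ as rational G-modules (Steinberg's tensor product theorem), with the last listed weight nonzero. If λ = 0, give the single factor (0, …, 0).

ω-coordinates c = M·v, v = (1, -27, -3, 3, 15, -8):
  c_1 = -1*1 + 0*-27 + 0*-3 + 0*3 + 0*15 + -1*-8 = 7
  c_2 = 0*1 + 0*-27 + 0*-3 + 0*3 + 1*15 + 1*-8 = 7
  c_3 = 0*1 + 0*-27 + 1*-3 + 0*3 + 0*15 + -1*-8 = 5
  c_4 = 1*1 + -1*-27 + -2*-3 + -1*3 + -2*15 + 0*-8 = 1
  c_5 = 1*1 + 0*-27 + 0*-3 + -1*3 + 0*15 + -1*-8 = 6
  c_6 = 1*1 + 0*-27 + 0*-3 + 0*3 + 0*15 + 0*-8 = 1
Expand coordinatewise in base 2:
  c_1 = 7 = 1·2^0 + 1·2^1 + 1·2^2
  c_2 = 7 = 1·2^0 + 1·2^1 + 1·2^2
  c_3 = 5 = 1·2^0 + 0·2^1 + 1·2^2
  c_4 = 1 = 1·2^0
  c_5 = 6 = 0·2^0 + 1·2^1 + 1·2^2
  c_6 = 1 = 1·2^0
p-restricted factor λ_0 = (1, 1, 1, 1, 0, 1)
p-restricted factor λ_1 = (1, 1, 0, 0, 1, 0)
p-restricted factor λ_2 = (1, 1, 1, 0, 1, 0)

((1, 1, 1, 1, 0, 1), (1, 1, 0, 0, 1, 0), (1, 1, 1, 0, 1, 0))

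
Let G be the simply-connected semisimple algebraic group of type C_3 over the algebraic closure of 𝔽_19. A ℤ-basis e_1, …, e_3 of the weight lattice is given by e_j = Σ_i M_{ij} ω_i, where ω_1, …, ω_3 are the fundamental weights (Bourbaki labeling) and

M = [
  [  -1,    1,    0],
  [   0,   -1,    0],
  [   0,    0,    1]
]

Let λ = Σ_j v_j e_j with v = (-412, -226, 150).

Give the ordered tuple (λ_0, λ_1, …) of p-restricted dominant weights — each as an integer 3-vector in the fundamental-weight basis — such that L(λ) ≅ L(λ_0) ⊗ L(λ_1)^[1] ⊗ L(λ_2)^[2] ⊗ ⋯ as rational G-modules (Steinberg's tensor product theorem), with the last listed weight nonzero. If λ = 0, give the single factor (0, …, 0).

Compute c_i = Σ_j M_{ij} v_j with v = (-412, -226, 150):
  c_1 = -1*-412 + 1*-226 + 0*150 = 186
  c_2 = 0*-412 + -1*-226 + 0*150 = 226
  c_3 = 0*-412 + 0*-226 + 1*150 = 150
p = 19; digits c_i = Σ_j d_{ij}·19^j, 0 ≤ d_{ij} < 19:
  c_1 = 186 = 15·19^0 + 9·19^1
  c_2 = 226 = 17·19^0 + 11·19^1
  c_3 = 150 = 17·19^0 + 7·19^1
Factor λ_0 = (15, 17, 17)
Factor λ_1 = (9, 11, 7)

((15, 17, 17), (9, 11, 7))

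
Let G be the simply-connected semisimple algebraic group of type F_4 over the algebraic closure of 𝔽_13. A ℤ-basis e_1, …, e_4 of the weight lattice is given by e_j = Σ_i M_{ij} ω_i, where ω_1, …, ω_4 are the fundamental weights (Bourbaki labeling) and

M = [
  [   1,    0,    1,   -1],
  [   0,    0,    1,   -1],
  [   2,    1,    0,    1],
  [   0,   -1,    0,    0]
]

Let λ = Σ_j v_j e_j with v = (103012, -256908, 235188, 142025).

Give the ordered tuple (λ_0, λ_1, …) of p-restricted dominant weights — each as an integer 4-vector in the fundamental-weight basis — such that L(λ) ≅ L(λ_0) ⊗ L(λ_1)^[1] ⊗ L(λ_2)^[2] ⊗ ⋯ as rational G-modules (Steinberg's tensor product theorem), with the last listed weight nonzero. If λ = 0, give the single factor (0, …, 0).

Compute c_i = Σ_j M_{ij} v_j with v = (103012, -256908, 235188, 142025):
  c_1 = 1*103012 + 0*-256908 + 1*235188 + -1*142025 = 196175
  c_2 = 0*103012 + 0*-256908 + 1*235188 + -1*142025 = 93163
  c_3 = 2*103012 + 1*-256908 + 0*235188 + 1*142025 = 91141
  c_4 = 0*103012 + -1*-256908 + 0*235188 + 0*142025 = 256908
Base-13 expansion of each c_i:
  c_1 = 196175 = 5·13^0 + 10·13^1 + 3·13^2 + 11·13^3 + 6·13^4
  c_2 = 93163 = 5·13^0 + 3·13^1 + 5·13^2 + 3·13^3 + 3·13^4
  c_3 = 91141 = 11·13^0 + 3·13^1 + 6·13^2 + 2·13^3 + 3·13^4
  c_4 = 256908 = 2·13^0 + 2·13^1 + 12·13^2 + 12·13^3 + 8·13^4
p-restricted factor λ_0 = (5, 5, 11, 2)
p-restricted factor λ_1 = (10, 3, 3, 2)
p-restricted factor λ_2 = (3, 5, 6, 12)
p-restricted factor λ_3 = (11, 3, 2, 12)
p-restricted factor λ_4 = (6, 3, 3, 8)

((5, 5, 11, 2), (10, 3, 3, 2), (3, 5, 6, 12), (11, 3, 2, 12), (6, 3, 3, 8))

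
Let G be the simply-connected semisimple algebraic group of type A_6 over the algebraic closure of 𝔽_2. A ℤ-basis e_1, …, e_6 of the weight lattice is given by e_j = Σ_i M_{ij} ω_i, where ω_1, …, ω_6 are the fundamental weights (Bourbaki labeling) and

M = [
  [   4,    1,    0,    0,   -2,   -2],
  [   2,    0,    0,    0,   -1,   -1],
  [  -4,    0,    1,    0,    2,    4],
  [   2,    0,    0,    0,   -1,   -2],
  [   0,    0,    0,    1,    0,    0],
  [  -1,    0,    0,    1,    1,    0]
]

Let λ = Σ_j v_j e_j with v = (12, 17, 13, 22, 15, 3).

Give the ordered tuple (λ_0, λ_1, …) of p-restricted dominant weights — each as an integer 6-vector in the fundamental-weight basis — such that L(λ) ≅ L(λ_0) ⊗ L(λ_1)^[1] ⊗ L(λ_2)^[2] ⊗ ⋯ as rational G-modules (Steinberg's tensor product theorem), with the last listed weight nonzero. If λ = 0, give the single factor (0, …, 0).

((1, 0, 1, 1, 0, 1), (0, 1, 1, 1, 1, 0), (1, 1, 1, 0, 1, 0), (1, 0, 0, 0, 0, 1), (1, 0, 0, 0, 1, 1))

ω-coordinates c = M·v, v = (12, 17, 13, 22, 15, 3):
  c_1 = 4·12 + 1·17 + 0·13 + 0·22 + (-2)·(15) + (-2)·(3) = 29
  c_2 = 2·12 + 0·17 + 0·13 + 0·22 + (-1)·(15) + (-1)·(3) = 6
  c_3 = (-4)·(12) + 0·17 + 1·13 + 0·22 + 2·15 + 4·3 = 7
  c_4 = 2·12 + 0·17 + 0·13 + 0·22 + (-1)·(15) + (-2)·(3) = 3
  c_5 = 0·12 + 0·17 + 0·13 + 1·22 + 0·15 + 0·3 = 22
  c_6 = (-1)·(12) + 0·17 + 0·13 + 1·22 + 1·15 + 0·3 = 25
Base-2 expansion of each c_i:
  c_1 = 29 = 1·2^0 + 0·2^1 + 1·2^2 + 1·2^3 + 1·2^4
  c_2 = 6 = 0·2^0 + 1·2^1 + 1·2^2
  c_3 = 7 = 1·2^0 + 1·2^1 + 1·2^2
  c_4 = 3 = 1·2^0 + 1·2^1
  c_5 = 22 = 0·2^0 + 1·2^1 + 1·2^2 + 0·2^3 + 1·2^4
  c_6 = 25 = 1·2^0 + 0·2^1 + 0·2^2 + 1·2^3 + 1·2^4
Factor λ_0 = (1, 0, 1, 1, 0, 1)
Factor λ_1 = (0, 1, 1, 1, 1, 0)
Factor λ_2 = (1, 1, 1, 0, 1, 0)
Factor λ_3 = (1, 0, 0, 0, 0, 1)
Factor λ_4 = (1, 0, 0, 0, 1, 1)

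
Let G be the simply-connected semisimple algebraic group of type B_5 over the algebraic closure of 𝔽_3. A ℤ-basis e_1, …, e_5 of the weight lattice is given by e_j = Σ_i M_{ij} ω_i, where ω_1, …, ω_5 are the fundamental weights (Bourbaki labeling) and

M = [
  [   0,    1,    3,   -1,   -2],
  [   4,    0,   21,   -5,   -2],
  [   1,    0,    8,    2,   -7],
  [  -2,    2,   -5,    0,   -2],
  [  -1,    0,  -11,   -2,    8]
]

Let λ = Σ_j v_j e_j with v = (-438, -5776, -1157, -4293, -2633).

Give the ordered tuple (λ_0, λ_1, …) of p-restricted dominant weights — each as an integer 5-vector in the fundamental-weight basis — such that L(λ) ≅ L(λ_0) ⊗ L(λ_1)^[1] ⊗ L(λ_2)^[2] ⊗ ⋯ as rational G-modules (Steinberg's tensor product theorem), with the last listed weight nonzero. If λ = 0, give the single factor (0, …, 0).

((0, 1, 1, 0, 0), (2, 2, 2, 2, 1), (1, 0, 1, 2, 1), (2, 1, 2, 1, 1), (0, 2, 1, 1, 2), (1, 2, 0, 1, 2))

Converting to the ω-basis (c_i = row i of M dotted with v = (-438, -5776, -1157, -4293, -2633)):
  c_1 = (0)·(-438) + (1)·(-5776) + (3)·(-1157) + (-1)·(-4293) + (-2)·(-2633) = 312
  c_2 = (4)·(-438) + (0)·(-5776) + (21)·(-1157) + (-5)·(-4293) + (-2)·(-2633) = 682
  c_3 = (1)·(-438) + (0)·(-5776) + (8)·(-1157) + (2)·(-4293) + (-7)·(-2633) = 151
  c_4 = (-2)·(-438) + (2)·(-5776) + (-5)·(-1157) + (0)·(-4293) + (-2)·(-2633) = 375
  c_5 = (-1)·(-438) + (0)·(-5776) + (-11)·(-1157) + (-2)·(-4293) + (8)·(-2633) = 687
Writing each c_i in base p = 3:
  c_1 = 312 = 0·3^0 + 2·3^1 + 1·3^2 + 2·3^3 + 0·3^4 + 1·3^5
  c_2 = 682 = 1·3^0 + 2·3^1 + 0·3^2 + 1·3^3 + 2·3^4 + 2·3^5
  c_3 = 151 = 1·3^0 + 2·3^1 + 1·3^2 + 2·3^3 + 1·3^4
  c_4 = 375 = 0·3^0 + 2·3^1 + 2·3^2 + 1·3^3 + 1·3^4 + 1·3^5
  c_5 = 687 = 0·3^0 + 1·3^1 + 1·3^2 + 1·3^3 + 2·3^4 + 2·3^5
λ_0 = (0, 1, 1, 0, 0)
λ_1 = (2, 2, 2, 2, 1)
λ_2 = (1, 0, 1, 2, 1)
λ_3 = (2, 1, 2, 1, 1)
λ_4 = (0, 2, 1, 1, 2)
λ_5 = (1, 2, 0, 1, 2)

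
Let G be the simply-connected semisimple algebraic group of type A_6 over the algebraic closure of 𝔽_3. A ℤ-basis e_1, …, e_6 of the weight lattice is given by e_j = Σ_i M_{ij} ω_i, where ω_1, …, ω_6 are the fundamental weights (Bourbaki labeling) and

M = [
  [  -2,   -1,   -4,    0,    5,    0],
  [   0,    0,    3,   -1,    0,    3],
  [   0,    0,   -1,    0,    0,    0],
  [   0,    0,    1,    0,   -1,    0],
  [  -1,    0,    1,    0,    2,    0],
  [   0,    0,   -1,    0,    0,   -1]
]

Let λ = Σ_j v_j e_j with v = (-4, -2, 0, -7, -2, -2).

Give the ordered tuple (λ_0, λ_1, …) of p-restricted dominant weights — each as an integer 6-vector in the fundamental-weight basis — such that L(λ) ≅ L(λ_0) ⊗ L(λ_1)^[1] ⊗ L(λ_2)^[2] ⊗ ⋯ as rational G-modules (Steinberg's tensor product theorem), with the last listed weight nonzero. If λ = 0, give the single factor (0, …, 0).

Converting to the ω-basis (c_i = row i of M dotted with v = (-4, -2, 0, -7, -2, -2)):
  c_1 = -2*-4 + -1*-2 + -4*0 + 0*-7 + 5*-2 + 0*-2 = 0
  c_2 = 0*-4 + 0*-2 + 3*0 + -1*-7 + 0*-2 + 3*-2 = 1
  c_3 = 0*-4 + 0*-2 + -1*0 + 0*-7 + 0*-2 + 0*-2 = 0
  c_4 = 0*-4 + 0*-2 + 1*0 + 0*-7 + -1*-2 + 0*-2 = 2
  c_5 = -1*-4 + 0*-2 + 1*0 + 0*-7 + 2*-2 + 0*-2 = 0
  c_6 = 0*-4 + 0*-2 + -1*0 + 0*-7 + 0*-2 + -1*-2 = 2
p = 3; digits c_i = Σ_j d_{ij}·3^j, 0 ≤ d_{ij} < 3:
  c_1 = 0
  c_2 = 1 = 1·3^0
  c_3 = 0
  c_4 = 2 = 2·3^0
  c_5 = 0
  c_6 = 2 = 2·3^0
Factor λ_0 = (0, 1, 0, 2, 0, 2)

((0, 1, 0, 2, 0, 2),)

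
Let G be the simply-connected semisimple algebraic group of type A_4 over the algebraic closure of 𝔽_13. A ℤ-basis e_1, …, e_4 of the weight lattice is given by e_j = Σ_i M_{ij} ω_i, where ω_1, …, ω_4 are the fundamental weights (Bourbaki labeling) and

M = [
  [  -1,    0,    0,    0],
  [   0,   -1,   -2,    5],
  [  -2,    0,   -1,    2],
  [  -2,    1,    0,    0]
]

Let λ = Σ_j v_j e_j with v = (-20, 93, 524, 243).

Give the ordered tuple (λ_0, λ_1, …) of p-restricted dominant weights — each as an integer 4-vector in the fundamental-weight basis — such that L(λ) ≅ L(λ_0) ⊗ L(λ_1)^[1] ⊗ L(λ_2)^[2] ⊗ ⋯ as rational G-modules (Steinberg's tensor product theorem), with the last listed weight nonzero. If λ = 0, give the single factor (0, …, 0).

In the fundamental-weight basis, λ has coordinates c = M·v (v = (-20, 93, 524, 243)):
  c_1 = (-1)·(-20) + (0)·(93) + (0)·(524) + (0)·(243) = 20
  c_2 = (0)·(-20) + (-1)·(93) + (-2)·(524) + (5)·(243) = 74
  c_3 = (-2)·(-20) + (0)·(93) + (-1)·(524) + (2)·(243) = 2
  c_4 = (-2)·(-20) + (1)·(93) + (0)·(524) + (0)·(243) = 133
p = 13; digits c_i = Σ_j d_{ij}·13^j, 0 ≤ d_{ij} < 13:
  c_1 = 20 = 7·13^0 + 1·13^1
  c_2 = 74 = 9·13^0 + 5·13^1
  c_3 = 2 = 2·13^0
  c_4 = 133 = 3·13^0 + 10·13^1
p-restricted factor λ_0 = (7, 9, 2, 3)
p-restricted factor λ_1 = (1, 5, 0, 10)

((7, 9, 2, 3), (1, 5, 0, 10))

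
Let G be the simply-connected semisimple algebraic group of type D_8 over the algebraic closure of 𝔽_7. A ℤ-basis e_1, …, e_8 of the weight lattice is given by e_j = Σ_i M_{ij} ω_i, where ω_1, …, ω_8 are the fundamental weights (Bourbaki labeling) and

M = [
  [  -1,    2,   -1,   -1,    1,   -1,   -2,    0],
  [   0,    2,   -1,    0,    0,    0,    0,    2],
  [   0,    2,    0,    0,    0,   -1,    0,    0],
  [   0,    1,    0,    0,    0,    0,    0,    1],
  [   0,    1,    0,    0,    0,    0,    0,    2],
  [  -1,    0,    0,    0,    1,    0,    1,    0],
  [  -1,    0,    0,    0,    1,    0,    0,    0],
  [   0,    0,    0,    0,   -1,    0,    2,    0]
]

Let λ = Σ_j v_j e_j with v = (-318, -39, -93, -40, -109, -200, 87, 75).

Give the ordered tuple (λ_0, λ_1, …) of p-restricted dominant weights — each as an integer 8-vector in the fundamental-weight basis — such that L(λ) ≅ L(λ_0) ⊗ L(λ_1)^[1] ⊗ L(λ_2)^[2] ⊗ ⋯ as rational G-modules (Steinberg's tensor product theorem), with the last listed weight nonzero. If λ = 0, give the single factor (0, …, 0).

((3, 4, 3, 1, 6, 2, 6, 3), (6, 2, 3, 5, 1, 0, 1, 5), (5, 3, 2, 0, 2, 6, 4, 5))

In the fundamental-weight basis, λ has coordinates c = M·v (v = (-318, -39, -93, -40, -109, -200, 87, 75)):
  c_1 = -1*-318 + 2*-39 + -1*-93 + -1*-40 + 1*-109 + -1*-200 + -2*87 + 0*75 = 290
  c_2 = 0*-318 + 2*-39 + -1*-93 + 0*-40 + 0*-109 + 0*-200 + 0*87 + 2*75 = 165
  c_3 = 0*-318 + 2*-39 + 0*-93 + 0*-40 + 0*-109 + -1*-200 + 0*87 + 0*75 = 122
  c_4 = 0*-318 + 1*-39 + 0*-93 + 0*-40 + 0*-109 + 0*-200 + 0*87 + 1*75 = 36
  c_5 = 0*-318 + 1*-39 + 0*-93 + 0*-40 + 0*-109 + 0*-200 + 0*87 + 2*75 = 111
  c_6 = -1*-318 + 0*-39 + 0*-93 + 0*-40 + 1*-109 + 0*-200 + 1*87 + 0*75 = 296
  c_7 = -1*-318 + 0*-39 + 0*-93 + 0*-40 + 1*-109 + 0*-200 + 0*87 + 0*75 = 209
  c_8 = 0*-318 + 0*-39 + 0*-93 + 0*-40 + -1*-109 + 0*-200 + 2*87 + 0*75 = 283
p = 7; digits c_i = Σ_j d_{ij}·7^j, 0 ≤ d_{ij} < 7:
  c_1 = 290 = 3·7^0 + 6·7^1 + 5·7^2
  c_2 = 165 = 4·7^0 + 2·7^1 + 3·7^2
  c_3 = 122 = 3·7^0 + 3·7^1 + 2·7^2
  c_4 = 36 = 1·7^0 + 5·7^1
  c_5 = 111 = 6·7^0 + 1·7^1 + 2·7^2
  c_6 = 296 = 2·7^0 + 0·7^1 + 6·7^2
  c_7 = 209 = 6·7^0 + 1·7^1 + 4·7^2
  c_8 = 283 = 3·7^0 + 5·7^1 + 5·7^2
Factor λ_0 = (3, 4, 3, 1, 6, 2, 6, 3)
Factor λ_1 = (6, 2, 3, 5, 1, 0, 1, 5)
Factor λ_2 = (5, 3, 2, 0, 2, 6, 4, 5)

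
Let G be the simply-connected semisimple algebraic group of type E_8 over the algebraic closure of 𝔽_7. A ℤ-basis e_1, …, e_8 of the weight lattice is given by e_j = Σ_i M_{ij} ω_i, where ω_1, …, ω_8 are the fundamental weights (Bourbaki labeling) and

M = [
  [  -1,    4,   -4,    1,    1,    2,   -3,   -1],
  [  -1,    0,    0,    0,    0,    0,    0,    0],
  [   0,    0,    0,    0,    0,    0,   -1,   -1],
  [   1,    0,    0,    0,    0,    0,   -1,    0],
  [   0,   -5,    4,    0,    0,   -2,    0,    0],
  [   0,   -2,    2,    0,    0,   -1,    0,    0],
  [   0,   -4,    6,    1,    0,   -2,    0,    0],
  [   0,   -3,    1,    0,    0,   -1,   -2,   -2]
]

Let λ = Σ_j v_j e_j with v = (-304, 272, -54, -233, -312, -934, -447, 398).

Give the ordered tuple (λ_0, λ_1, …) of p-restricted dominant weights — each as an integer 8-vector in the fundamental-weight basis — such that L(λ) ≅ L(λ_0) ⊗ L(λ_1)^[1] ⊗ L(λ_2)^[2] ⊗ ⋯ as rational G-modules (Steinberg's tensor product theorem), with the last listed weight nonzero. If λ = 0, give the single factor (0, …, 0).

In the fundamental-weight basis, λ has coordinates c = M·v (v = (-304, 272, -54, -233, -312, -934, -447, 398)):
  c_1 = -1*-304 + 4*272 + -4*-54 + 1*-233 + 1*-312 + 2*-934 + -3*-447 + -1*398 = 138
  c_2 = -1*-304 + 0*272 + 0*-54 + 0*-233 + 0*-312 + 0*-934 + 0*-447 + 0*398 = 304
  c_3 = 0*-304 + 0*272 + 0*-54 + 0*-233 + 0*-312 + 0*-934 + -1*-447 + -1*398 = 49
  c_4 = 1*-304 + 0*272 + 0*-54 + 0*-233 + 0*-312 + 0*-934 + -1*-447 + 0*398 = 143
  c_5 = 0*-304 + -5*272 + 4*-54 + 0*-233 + 0*-312 + -2*-934 + 0*-447 + 0*398 = 292
  c_6 = 0*-304 + -2*272 + 2*-54 + 0*-233 + 0*-312 + -1*-934 + 0*-447 + 0*398 = 282
  c_7 = 0*-304 + -4*272 + 6*-54 + 1*-233 + 0*-312 + -2*-934 + 0*-447 + 0*398 = 223
  c_8 = 0*-304 + -3*272 + 1*-54 + 0*-233 + 0*-312 + -1*-934 + -2*-447 + -2*398 = 162
p = 7; digits c_i = Σ_j d_{ij}·7^j, 0 ≤ d_{ij} < 7:
  c_1 = 138 = 5·7^0 + 5·7^1 + 2·7^2
  c_2 = 304 = 3·7^0 + 1·7^1 + 6·7^2
  c_3 = 49 = 0·7^0 + 0·7^1 + 1·7^2
  c_4 = 143 = 3·7^0 + 6·7^1 + 2·7^2
  c_5 = 292 = 5·7^0 + 6·7^1 + 5·7^2
  c_6 = 282 = 2·7^0 + 5·7^1 + 5·7^2
  c_7 = 223 = 6·7^0 + 3·7^1 + 4·7^2
  c_8 = 162 = 1·7^0 + 2·7^1 + 3·7^2
λ_0 = (5, 3, 0, 3, 5, 2, 6, 1)
λ_1 = (5, 1, 0, 6, 6, 5, 3, 2)
λ_2 = (2, 6, 1, 2, 5, 5, 4, 3)

((5, 3, 0, 3, 5, 2, 6, 1), (5, 1, 0, 6, 6, 5, 3, 2), (2, 6, 1, 2, 5, 5, 4, 3))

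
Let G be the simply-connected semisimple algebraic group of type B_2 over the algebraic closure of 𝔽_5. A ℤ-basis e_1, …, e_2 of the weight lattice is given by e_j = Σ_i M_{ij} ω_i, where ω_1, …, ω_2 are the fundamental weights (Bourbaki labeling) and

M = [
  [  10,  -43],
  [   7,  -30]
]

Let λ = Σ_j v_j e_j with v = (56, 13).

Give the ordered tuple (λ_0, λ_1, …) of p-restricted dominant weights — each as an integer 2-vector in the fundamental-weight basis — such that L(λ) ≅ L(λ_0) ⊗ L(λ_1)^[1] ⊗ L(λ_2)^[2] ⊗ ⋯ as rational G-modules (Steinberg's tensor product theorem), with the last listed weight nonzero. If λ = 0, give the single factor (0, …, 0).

((1, 2),)

Converting to the ω-basis (c_i = row i of M dotted with v = (56, 13)):
  c_1 = 10·56 + (-43)·(13) = 1
  c_2 = 7·56 + (-30)·(13) = 2
Expand coordinatewise in base 5:
  c_1 = 1 = 1·5^0
  c_2 = 2 = 2·5^0
p-restricted factor λ_0 = (1, 2)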